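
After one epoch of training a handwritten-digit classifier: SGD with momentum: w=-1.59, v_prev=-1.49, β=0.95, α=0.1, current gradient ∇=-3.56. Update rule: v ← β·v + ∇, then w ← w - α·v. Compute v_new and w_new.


v_new = 0.95·-1.49 - 3.56 = -1.4155 - 3.56 = -4.9755
w_new = -1.59 - 0.1·-4.9755 = -1.59 + 0.49755 = -1.09245

v_new=-4.9755, w_new=-1.09245


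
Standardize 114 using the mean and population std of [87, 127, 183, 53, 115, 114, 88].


μ = 109.5714, σ = 37.6444
z = (114 - 109.5714)/37.6444 = 0.1176

0.1176


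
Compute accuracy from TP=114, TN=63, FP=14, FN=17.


Accuracy = (TP+TN)/(TP+TN+FP+FN)
= (114+63)/(208)
= 177/208 = 85.1%

85.1%


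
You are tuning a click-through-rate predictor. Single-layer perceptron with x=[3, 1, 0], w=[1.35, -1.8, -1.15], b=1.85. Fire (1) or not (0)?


z = (3)·(1.35) + (1)·(-1.8) + (0)·(-1.15) + 1.85
  = 4.1
step(z) = 1 (z≥0)

1


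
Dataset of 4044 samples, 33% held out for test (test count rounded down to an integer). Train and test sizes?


Test = ⌊4044·33/100⌋ = 1334
Train = 4044 - 1334 = 2710

Train: 2710, Test: 1334


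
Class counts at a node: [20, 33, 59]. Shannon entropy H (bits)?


Probabilities: [20/112, 33/112, 59/112] ≈ [0.1786, 0.2946, 0.5268]
H = -((20/112)·log₂(20/112) + (33/112)·log₂(33/112) + (59/112)·log₂(59/112))
  = 1.4504 bits

1.4504 bits


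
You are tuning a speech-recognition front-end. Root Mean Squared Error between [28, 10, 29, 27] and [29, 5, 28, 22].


MSE = 52/4 = 13
RMSE = √(52/4) = 3.6056

3.6056


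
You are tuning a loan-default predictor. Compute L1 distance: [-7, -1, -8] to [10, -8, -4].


d = |-7-10| + |-1+ 8| + |-8+ 4|
  = 17 + 7 + 4
  = 28

28


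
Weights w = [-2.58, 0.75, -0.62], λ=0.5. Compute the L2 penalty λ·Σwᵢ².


‖w‖₂² = (-2.58)² + (0.75)² + (-0.62)²
     = 6.6564 + 0.5625 + 0.3844
     = 7.6033
λ·‖w‖₂² = 0.5·7.6033 = 3.80165

3.80165


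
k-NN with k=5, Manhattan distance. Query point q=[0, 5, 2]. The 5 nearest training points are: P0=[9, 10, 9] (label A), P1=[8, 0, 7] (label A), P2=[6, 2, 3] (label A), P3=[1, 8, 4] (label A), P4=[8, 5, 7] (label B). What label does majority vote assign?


d(q,P0) = 21  (label A)
d(q,P1) = 18  (label A)
d(q,P2) = 10  (label A)
d(q,P3) = 6  (label A)
d(q,P4) = 13  (label B)
Votes: A=4, B=1
Majority → A

A


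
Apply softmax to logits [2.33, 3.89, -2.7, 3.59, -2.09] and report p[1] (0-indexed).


Exponentials: e^2.33=10.2779, e^3.89=48.9109, e^-2.7=0.0672, e^3.59=36.2341, e^-2.09=0.1237
Sum = 95.6138
Softmax = [0.1075, 0.5115, 0.0007, 0.379, 0.0013]
p[1] = 48.9109/95.6138 = 0.5115

0.5115


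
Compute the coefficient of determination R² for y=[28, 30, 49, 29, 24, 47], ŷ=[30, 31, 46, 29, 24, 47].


ȳ = 34.5
SS_res = Σ(y-ŷ)² = 14
SS_tot = Σ(y-ȳ)² = 569.5
R² = 1 - SS_res/SS_tot = 1 - 0.0246 = 0.9754

0.9754


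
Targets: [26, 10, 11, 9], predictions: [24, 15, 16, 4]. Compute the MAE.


Absolute errors: |26-24|=2, |10-15|=5, |11-16|=5, |9-4|=5
Sum = 17
MAE = 17/4 = 17/4

17/4


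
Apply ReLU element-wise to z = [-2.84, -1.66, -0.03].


ReLU(-2.84) = max(0, -2.84) = 0.0
ReLU(-1.66) = max(0, -1.66) = 0.0
ReLU(-0.03) = max(0, -0.03) = 0.0
result = [0.0, 0.0, 0.0]

[0.0, 0.0, 0.0]


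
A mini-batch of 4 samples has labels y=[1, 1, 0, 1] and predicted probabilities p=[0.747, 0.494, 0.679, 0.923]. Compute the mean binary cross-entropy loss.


L[0] = -ln(0.747) = 0.2917
L[1] = -ln(0.494) = 0.7052
L[2] = -ln(1-0.679) = -ln(0.321) = 1.1363
L[3] = -ln(0.923) = 0.0801
mean = (0.2917 + 0.7052 + 1.1363 + 0.0801)/4 = 0.5533

0.5533


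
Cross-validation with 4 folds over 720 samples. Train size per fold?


Fold size = 720/4 = 180
Training per fold = 720 - 180 = 540

540


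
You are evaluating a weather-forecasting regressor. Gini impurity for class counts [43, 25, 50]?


Probabilities: [43/118, 25/118, 50/118] ≈ [0.3644, 0.2119, 0.4237]
Σpᵢ² = (1849 + 625 + 2500)/118² = 4974/13924
Gini = 1 - Σpᵢ² = 1 - 4974/13924 = 0.6428

0.6428


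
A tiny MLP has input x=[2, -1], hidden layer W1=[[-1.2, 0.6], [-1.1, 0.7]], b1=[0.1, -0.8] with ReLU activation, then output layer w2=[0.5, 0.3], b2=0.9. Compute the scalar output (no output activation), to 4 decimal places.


z1[0] = (-1.2)·(2) + (0.6)·(-1) + 0.1 = -2.9
z1[1] = (-1.1)·(2) + (0.7)·(-1) - 0.8 = -3.7
h = ReLU(z1) = [0.0, 0.0]
output = (0.5)·(0.0) + (0.3)·(0.0) + 0.9 = 0.9

0.9


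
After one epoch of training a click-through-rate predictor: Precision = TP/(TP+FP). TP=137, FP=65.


Precision = TP/(TP+FP)
= 137/(137+65)
= 137/202 = 67.82%

67.82%


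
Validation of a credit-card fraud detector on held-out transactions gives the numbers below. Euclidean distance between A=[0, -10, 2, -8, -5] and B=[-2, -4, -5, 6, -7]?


d = √((0+ 2)² + (-10+ 4)² + (2+ 5)² + (-8-6)² + (-5+ 7)²)
  = √(4 + 36 + 49 + 196 + 4)
  = √289 = 17.0

17.0


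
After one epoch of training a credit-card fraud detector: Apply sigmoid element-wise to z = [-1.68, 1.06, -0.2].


σ(-1.68) = 1/(1+e^1.68) = 0.1571
σ(1.06) = 1/(1+e^-1.06) = 0.7427
σ(-0.2) = 1/(1+e^0.2) = 0.4502
result = [0.1571, 0.7427, 0.4502]

[0.1571, 0.7427, 0.4502]


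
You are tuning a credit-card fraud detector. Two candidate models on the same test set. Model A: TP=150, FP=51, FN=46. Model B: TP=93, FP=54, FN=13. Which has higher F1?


Model A: P=150/201=0.7463, R=150/196=0.7653, F1=2PR/(P+R)=2TP/(2TP+FP+FN)=300/397=0.7557
Model B: P=93/147=0.6327, R=93/106=0.8774, F1=2PR/(P+R)=2TP/(2TP+FP+FN)=186/253=0.7352
0.7557 > 0.7352 → Model A

Model A


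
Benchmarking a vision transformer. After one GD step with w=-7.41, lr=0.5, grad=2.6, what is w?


w_new = w - α·∇
= -7.41 - 0.5·2.6
= -7.41 - 1.3
= -8.71

-8.71


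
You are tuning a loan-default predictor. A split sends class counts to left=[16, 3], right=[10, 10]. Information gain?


Parent = [26, 13], H_parent = 0.9183
H_left = 0.6292 (n=19), H_right = 1 (n=20)
H_children = (19/39)·0.6292 + (20/39)·1 = 0.8194
IG = 0.9183 - 0.8194 = 0.0989

0.0989


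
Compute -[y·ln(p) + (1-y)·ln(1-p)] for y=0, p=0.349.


BCE = -[y·ln(p) + (1-y)·ln(1-p)]
= -0 - 1·ln(1-0.349)
= -ln(0.651) = 0.4292

0.4292


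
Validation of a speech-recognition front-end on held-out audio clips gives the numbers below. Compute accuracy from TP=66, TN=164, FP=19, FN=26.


Accuracy = (TP+TN)/(TP+TN+FP+FN)
= (66+164)/(275)
= 230/275 = 83.64%

83.64%


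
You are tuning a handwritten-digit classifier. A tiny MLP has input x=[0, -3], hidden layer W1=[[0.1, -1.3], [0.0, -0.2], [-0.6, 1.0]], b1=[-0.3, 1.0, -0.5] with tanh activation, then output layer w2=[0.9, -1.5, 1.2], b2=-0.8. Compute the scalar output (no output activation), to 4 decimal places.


z1[0] = (0.1)·(0) + (-1.3)·(-3) - 0.3 = 3.6
z1[1] = (0.0)·(0) + (-0.2)·(-3) + 1.0 = 1.6
z1[2] = (-0.6)·(0) + (1.0)·(-3) - 0.5 = -3.5
h = tanh(z1) = [0.9985, 0.9217, -0.9982]
output = (0.9)·(0.9985) + (-1.5)·(0.9217) + (1.2)·(-0.9982) - 0.8 = -2.4817

-2.4817


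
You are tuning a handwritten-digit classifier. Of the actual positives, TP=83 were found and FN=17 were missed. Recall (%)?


Recall = TP/(TP+FN)
= 83/(83+17)
= 83/100 = 83.0%

83.0%


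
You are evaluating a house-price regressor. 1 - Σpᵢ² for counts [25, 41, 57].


Probabilities: [25/123, 41/123, 57/123] ≈ [0.2033, 0.3333, 0.4634]
Σpᵢ² = (625 + 1681 + 3249)/123² = 5555/15129
Gini = 1 - Σpᵢ² = 1 - 5555/15129 = 0.6328

0.6328


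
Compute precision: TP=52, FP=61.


Precision = TP/(TP+FP)
= 52/(52+61)
= 52/113 = 46.02%

46.02%


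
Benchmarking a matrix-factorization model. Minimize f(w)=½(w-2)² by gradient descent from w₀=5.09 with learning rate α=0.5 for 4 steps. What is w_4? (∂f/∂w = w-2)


step 1: grad = 5.09-2 = 3.09; w = 5.09 - 0.5·(3.09) = 3.545
step 2: grad = 3.545-2 = 1.545; w = 3.545 - 0.5·(1.545) = 2.7725
step 3: grad = 2.7725-2 = 0.7725; w = 2.7725 - 0.5·(0.7725) = 2.38625
step 4: grad = 2.38625-2 = 0.38625; w = 2.38625 - 0.5·(0.38625) = 2.193125

2.193125


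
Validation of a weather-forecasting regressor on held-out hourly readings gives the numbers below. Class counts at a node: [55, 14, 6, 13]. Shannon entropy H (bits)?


Probabilities: [55/88, 14/88, 6/88, 13/88] ≈ [0.625, 0.1591, 0.0682, 0.1477]
H = -((55/88)·log₂(55/88) + (14/88)·log₂(14/88) + (6/88)·log₂(6/88) + (13/88)·log₂(13/88))
  = 1.5175 bits

1.5175 bits


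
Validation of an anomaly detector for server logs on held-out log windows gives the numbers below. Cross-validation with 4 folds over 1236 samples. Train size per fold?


Fold size = 1236/4 = 309
Training per fold = 1236 - 309 = 927

927


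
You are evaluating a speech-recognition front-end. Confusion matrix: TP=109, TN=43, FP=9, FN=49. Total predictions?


Total = TP + TN + FP + FN
= 109 + 43 + 9 + 49
= 210
(Predicted positive: 118, predicted negative: 92)

210


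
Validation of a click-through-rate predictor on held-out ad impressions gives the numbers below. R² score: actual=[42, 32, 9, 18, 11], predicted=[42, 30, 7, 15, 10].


ȳ = 22.4
SS_res = Σ(y-ŷ)² = 18
SS_tot = Σ(y-ȳ)² = 805.2
R² = 1 - SS_res/SS_tot = 1 - 0.0224 = 0.9776

0.9776


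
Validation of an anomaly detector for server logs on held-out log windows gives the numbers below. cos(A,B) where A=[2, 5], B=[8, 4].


A·B = 2·8 + 5·4 = 36
‖A‖ = √29 = 5.3852, ‖B‖ = √80 = 8.9443
cos = 36/(√29·√80) = 36/√2320 = 0.7474

0.7474


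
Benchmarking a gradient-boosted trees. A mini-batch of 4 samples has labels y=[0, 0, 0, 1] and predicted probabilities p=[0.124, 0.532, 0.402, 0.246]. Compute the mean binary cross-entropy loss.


L[0] = -ln(1-0.124) = -ln(0.876) = 0.1324
L[1] = -ln(1-0.532) = -ln(0.468) = 0.7593
L[2] = -ln(1-0.402) = -ln(0.598) = 0.5142
L[3] = -ln(0.246) = 1.4024
mean = (0.1324 + 0.7593 + 0.5142 + 1.4024)/4 = 0.7021

0.7021


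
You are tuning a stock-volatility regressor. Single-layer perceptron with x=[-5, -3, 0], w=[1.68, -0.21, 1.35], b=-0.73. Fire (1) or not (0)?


z = (-5)·(1.68) + (-3)·(-0.21) + (0)·(1.35) - 0.73
  = -8.5
step(z) = 0 (z<0)

0


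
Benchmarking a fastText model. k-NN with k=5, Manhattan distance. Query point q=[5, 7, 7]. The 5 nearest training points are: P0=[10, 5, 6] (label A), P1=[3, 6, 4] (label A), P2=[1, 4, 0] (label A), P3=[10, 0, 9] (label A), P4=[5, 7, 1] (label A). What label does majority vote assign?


d(q,P0) = 8  (label A)
d(q,P1) = 6  (label A)
d(q,P2) = 14  (label A)
d(q,P3) = 14  (label A)
d(q,P4) = 6  (label A)
Votes: A=5, B=0
Majority → A

A


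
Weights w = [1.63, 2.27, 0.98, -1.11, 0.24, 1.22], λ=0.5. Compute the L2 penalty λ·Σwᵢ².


‖w‖₂² = (1.63)² + (2.27)² + (0.98)² + (-1.11)² + (0.24)² + (1.22)²
     = 2.6569 + 5.1529 + 0.9604 + 1.2321 + 0.0576 + 1.4884
     = 11.5483
λ·‖w‖₂² = 0.5·11.5483 = 5.77415

5.77415


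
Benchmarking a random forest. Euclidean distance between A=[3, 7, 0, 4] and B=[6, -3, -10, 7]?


d = √((3-6)² + (7+ 3)² + (0+ 10)² + (4-7)²)
  = √(9 + 100 + 100 + 9)
  = √218 = 14.7648

14.7648


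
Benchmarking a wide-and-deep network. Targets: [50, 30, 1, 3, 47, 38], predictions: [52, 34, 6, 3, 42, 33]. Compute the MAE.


Absolute errors: |50-52|=2, |30-34|=4, |1-6|=5, |3-3|=0, |47-42|=5, |38-33|=5
Sum = 21
MAE = 21/6 = 7/2

7/2


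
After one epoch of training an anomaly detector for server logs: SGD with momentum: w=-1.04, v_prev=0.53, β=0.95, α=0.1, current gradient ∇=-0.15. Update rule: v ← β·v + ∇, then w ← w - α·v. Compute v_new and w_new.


v_new = 0.95·0.53 - 0.15 = 0.5035 - 0.15 = 0.3535
w_new = -1.04 - 0.1·0.3535 = -1.04 - 0.03535 = -1.07535

v_new=0.3535, w_new=-1.07535


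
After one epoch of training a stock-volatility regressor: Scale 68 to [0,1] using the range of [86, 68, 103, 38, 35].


min=35, max=103
(68-35)/(103-35) = 33/68 = 0.4853

0.4853


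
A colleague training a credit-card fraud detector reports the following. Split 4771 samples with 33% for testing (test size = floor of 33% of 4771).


Test = ⌊4771·33/100⌋ = 1574
Train = 4771 - 1574 = 3197

Train: 3197, Test: 1574


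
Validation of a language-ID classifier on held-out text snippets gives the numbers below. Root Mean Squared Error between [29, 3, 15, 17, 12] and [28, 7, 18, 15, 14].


MSE = 34/5 = 6.8
RMSE = √(34/5) = 2.6077

2.6077


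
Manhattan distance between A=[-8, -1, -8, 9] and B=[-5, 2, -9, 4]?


d = |-8+ 5| + |-1-2| + |-8+ 9| + |9-4|
  = 3 + 3 + 1 + 5
  = 12

12


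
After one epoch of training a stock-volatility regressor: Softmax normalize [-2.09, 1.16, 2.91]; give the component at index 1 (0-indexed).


Exponentials: e^-2.09=0.1237, e^1.16=3.1899, e^2.91=18.3568
Sum = 21.6704
Softmax = [0.0057, 0.1472, 0.8471]
p[1] = 3.1899/21.6704 = 0.1472

0.1472


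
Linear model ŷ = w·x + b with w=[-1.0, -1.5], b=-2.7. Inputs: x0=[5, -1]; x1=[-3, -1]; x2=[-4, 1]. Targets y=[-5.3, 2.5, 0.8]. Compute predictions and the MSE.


ŷ0 = (-1.0)·(5) + (-1.5)·(-1) - 2.7 = -6.2
ŷ1 = (-1.0)·(-3) + (-1.5)·(-1) - 2.7 = 1.8
ŷ2 = (-1.0)·(-4) + (-1.5)·(1) - 2.7 = -0.2
errors² = [0.81, 0.49, 1.0]
MSE = 2.3000/3 = 0.7667

0.7667


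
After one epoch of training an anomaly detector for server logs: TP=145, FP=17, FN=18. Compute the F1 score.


Precision = 145/162 = 0.8951
Recall = 145/163 = 0.8896
F1 = 2·P·R/(P+R) = 2·TP/(2·TP+FP+FN) = 290/(290+17+18) = 290/325 = 0.8923

0.8923


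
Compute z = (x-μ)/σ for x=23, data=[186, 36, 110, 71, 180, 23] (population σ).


μ = 101, σ = 64.2339
z = (23 - 101)/64.2339 = -1.2143

-1.2143


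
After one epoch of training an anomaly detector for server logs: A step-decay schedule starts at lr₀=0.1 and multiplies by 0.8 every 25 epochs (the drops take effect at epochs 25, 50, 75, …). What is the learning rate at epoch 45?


n_drops = ⌊45/25⌋ = 1
lr = 0.1·0.8^1 = 0.1·0.8 = 0.08

0.08


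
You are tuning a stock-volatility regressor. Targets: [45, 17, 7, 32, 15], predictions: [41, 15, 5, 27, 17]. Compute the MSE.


Squared errors: (45-41)²=16, (17-15)²=4, (7-5)²=4, (32-27)²=25, (15-17)²=4
Sum = 53
MSE = 53/5 = 53/5

53/5


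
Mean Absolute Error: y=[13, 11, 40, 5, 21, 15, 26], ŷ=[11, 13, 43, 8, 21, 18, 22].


Absolute errors: |13-11|=2, |11-13|=2, |40-43|=3, |5-8|=3, |21-21|=0, |15-18|=3, |26-22|=4
Sum = 17
MAE = 17/7 = 17/7

17/7


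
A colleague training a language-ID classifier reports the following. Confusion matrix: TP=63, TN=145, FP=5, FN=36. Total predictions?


Total = TP + TN + FP + FN
= 63 + 145 + 5 + 36
= 249
(Predicted positive: 68, predicted negative: 181)

249


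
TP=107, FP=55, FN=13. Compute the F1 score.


Precision = 107/162 = 0.6605
Recall = 107/120 = 0.8917
F1 = 2·P·R/(P+R) = 2·TP/(2·TP+FP+FN) = 214/(214+55+13) = 214/282 = 0.7589

0.7589


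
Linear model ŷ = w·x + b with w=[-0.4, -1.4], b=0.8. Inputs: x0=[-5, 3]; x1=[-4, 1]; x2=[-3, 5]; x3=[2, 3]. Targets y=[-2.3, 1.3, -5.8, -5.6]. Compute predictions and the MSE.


ŷ0 = (-0.4)·(-5) + (-1.4)·(3) + 0.8 = -1.4
ŷ1 = (-0.4)·(-4) + (-1.4)·(1) + 0.8 = 1.0
ŷ2 = (-0.4)·(-3) + (-1.4)·(5) + 0.8 = -5.0
ŷ3 = (-0.4)·(2) + (-1.4)·(3) + 0.8 = -4.2
errors² = [0.81, 0.09, 0.64, 1.96]
MSE = 3.5000/4 = 0.875

0.875


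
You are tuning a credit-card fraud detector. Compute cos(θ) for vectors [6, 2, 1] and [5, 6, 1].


A·B = 6·5 + 2·6 + 1·1 = 43
‖A‖ = √41 = 6.4031, ‖B‖ = √62 = 7.874
cos = 43/(√41·√62) = 43/√2542 = 0.8529

0.8529


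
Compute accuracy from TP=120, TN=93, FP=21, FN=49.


Accuracy = (TP+TN)/(TP+TN+FP+FN)
= (120+93)/(283)
= 213/283 = 75.27%

75.27%


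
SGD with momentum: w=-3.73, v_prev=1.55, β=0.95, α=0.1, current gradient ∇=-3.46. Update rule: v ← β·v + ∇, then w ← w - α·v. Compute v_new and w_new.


v_new = 0.95·1.55 - 3.46 = 1.4725 - 3.46 = -1.9875
w_new = -3.73 - 0.1·-1.9875 = -3.73 + 0.19875 = -3.53125

v_new=-1.9875, w_new=-3.53125


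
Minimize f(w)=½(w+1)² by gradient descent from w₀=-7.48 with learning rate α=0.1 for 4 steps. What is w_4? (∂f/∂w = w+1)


step 1: grad = -7.48+1 = -6.48; w = -7.48 - 0.1·(-6.48) = -6.832
step 2: grad = -6.832+1 = -5.832; w = -6.832 - 0.1·(-5.832) = -6.2488
step 3: grad = -6.2488+1 = -5.2488; w = -6.2488 - 0.1·(-5.2488) = -5.72392
step 4: grad = -5.72392+1 = -4.72392; w = -5.72392 - 0.1·(-4.72392) = -5.251528

-5.251528


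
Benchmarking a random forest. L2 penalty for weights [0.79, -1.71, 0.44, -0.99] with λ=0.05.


‖w‖₂² = (0.79)² + (-1.71)² + (0.44)² + (-0.99)²
     = 0.6241 + 2.9241 + 0.1936 + 0.9801
     = 4.7219
λ·‖w‖₂² = 0.05·4.7219 = 0.236095

0.236095


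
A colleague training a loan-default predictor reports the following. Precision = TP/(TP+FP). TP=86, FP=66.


Precision = TP/(TP+FP)
= 86/(86+66)
= 86/152 = 56.58%

56.58%


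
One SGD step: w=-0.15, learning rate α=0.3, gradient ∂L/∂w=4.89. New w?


w_new = w - α·∇
= -0.15 - 0.3·4.89
= -0.15 - 1.467
= -1.617

-1.617


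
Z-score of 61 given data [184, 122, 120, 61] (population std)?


μ = 121.75, σ = 43.4993
z = (61 - 121.75)/43.4993 = -1.3966

-1.3966


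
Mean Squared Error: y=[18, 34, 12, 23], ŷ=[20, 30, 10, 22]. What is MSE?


Squared errors: (18-20)²=4, (34-30)²=16, (12-10)²=4, (23-22)²=1
Sum = 25
MSE = 25/4 = 25/4

25/4


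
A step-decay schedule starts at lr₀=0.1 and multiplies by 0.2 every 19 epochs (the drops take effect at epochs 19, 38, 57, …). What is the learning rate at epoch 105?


n_drops = ⌊105/19⌋ = 5
lr = 0.1·0.2^5 = 0.1·0.00032 = 0.000032

0.000032


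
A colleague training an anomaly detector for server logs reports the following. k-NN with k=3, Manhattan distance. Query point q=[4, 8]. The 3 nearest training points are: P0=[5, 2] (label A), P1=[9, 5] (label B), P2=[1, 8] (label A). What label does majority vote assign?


d(q,P0) = 7  (label A)
d(q,P1) = 8  (label B)
d(q,P2) = 3  (label A)
Votes: A=2, B=1
Majority → A

A


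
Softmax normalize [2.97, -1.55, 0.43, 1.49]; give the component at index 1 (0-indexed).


Exponentials: e^2.97=19.4919, e^-1.55=0.2122, e^0.43=1.5373, e^1.49=4.4371
Sum = 25.6785
Softmax = [0.7591, 0.0083, 0.0599, 0.1728]
p[1] = 0.2122/25.6785 = 0.0083

0.0083


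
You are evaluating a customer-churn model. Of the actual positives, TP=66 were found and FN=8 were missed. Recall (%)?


Recall = TP/(TP+FN)
= 66/(66+8)
= 66/74 = 89.19%

89.19%


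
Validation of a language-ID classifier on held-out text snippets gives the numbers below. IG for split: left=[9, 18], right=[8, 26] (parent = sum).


Parent = [17, 44], H_parent = 0.8537
H_left = 0.9183 (n=27), H_right = 0.7871 (n=34)
H_children = (27/61)·0.9183 + (34/61)·0.7871 = 0.8452
IG = 0.8537 - 0.8452 = 0.0085

0.0085


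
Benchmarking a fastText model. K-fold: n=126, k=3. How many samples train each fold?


Fold size = 126/3 = 42
Training per fold = 126 - 42 = 84

84


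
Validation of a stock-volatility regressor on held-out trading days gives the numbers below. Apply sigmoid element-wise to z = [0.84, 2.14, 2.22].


σ(0.84) = 1/(1+e^-0.84) = 0.6985
σ(2.14) = 1/(1+e^-2.14) = 0.8947
σ(2.22) = 1/(1+e^-2.22) = 0.902
result = [0.6985, 0.8947, 0.902]

[0.6985, 0.8947, 0.902]


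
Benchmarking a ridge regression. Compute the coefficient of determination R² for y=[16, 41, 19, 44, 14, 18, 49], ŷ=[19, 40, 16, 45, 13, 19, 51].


ȳ = 28.7143
SS_res = Σ(y-ŷ)² = 26
SS_tot = Σ(y-ȳ)² = 1383.43
R² = 1 - SS_res/SS_tot = 1 - 0.0188 = 0.9812

0.9812


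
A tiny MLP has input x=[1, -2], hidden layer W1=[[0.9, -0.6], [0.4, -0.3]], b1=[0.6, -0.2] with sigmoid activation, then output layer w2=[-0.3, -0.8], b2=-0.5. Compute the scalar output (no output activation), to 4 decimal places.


z1[0] = (0.9)·(1) + (-0.6)·(-2) + 0.6 = 2.7
z1[1] = (0.4)·(1) + (-0.3)·(-2) - 0.2 = 0.8
h = sigmoid(z1) = [0.937, 0.69]
output = (-0.3)·(0.937) + (-0.8)·(0.69) - 0.5 = -1.3331

-1.3331


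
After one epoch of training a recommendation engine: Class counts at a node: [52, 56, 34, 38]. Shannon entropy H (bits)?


Probabilities: [52/180, 56/180, 34/180, 38/180] ≈ [0.2889, 0.3111, 0.1889, 0.2111]
H = -((52/180)·log₂(52/180) + (56/180)·log₂(56/180) + (34/180)·log₂(34/180) + (38/180)·log₂(38/180))
  = 1.9695 bits

1.9695 bits


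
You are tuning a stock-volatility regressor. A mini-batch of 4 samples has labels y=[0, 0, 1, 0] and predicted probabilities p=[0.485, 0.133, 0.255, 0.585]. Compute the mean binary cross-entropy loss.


L[0] = -ln(1-0.485) = -ln(0.515) = 0.6636
L[1] = -ln(1-0.133) = -ln(0.867) = 0.1427
L[2] = -ln(0.255) = 1.3665
L[3] = -ln(1-0.585) = -ln(0.415) = 0.8795
mean = (0.6636 + 0.1427 + 1.3665 + 0.8795)/4 = 0.7631

0.7631


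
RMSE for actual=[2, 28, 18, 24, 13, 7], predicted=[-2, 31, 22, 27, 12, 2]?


MSE = 76/6 = 12.6667
RMSE = √(76/6) = 3.559

3.559


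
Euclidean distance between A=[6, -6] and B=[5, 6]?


d = √((6-5)² + (-6-6)²)
  = √(1 + 144)
  = √145 = 12.0416

12.0416


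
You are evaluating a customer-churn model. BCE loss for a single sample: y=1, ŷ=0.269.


BCE = -[y·ln(p) + (1-y)·ln(1-p)]
= -1·ln(0.269) - 0
= -ln(0.269) = 1.313

1.313


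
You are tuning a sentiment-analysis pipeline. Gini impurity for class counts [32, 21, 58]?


Probabilities: [32/111, 21/111, 58/111] ≈ [0.2883, 0.1892, 0.5225]
Σpᵢ² = (1024 + 441 + 3364)/111² = 4829/12321
Gini = 1 - Σpᵢ² = 1 - 4829/12321 = 0.6081

0.6081


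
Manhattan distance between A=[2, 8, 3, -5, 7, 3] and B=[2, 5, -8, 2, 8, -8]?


d = |2-2| + |8-5| + |3+ 8| + |-5-2| + |7-8| + |3+ 8|
  = 0 + 3 + 11 + 7 + 1 + 11
  = 33

33


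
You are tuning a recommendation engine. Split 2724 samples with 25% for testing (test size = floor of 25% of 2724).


Test = ⌊2724·25/100⌋ = 681
Train = 2724 - 681 = 2043

Train: 2043, Test: 681


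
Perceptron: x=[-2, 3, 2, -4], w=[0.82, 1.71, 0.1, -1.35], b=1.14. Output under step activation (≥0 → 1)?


z = (-2)·(0.82) + (3)·(1.71) + (2)·(0.1) + (-4)·(-1.35) + 1.14
  = 10.23
step(z) = 1 (z≥0)

1


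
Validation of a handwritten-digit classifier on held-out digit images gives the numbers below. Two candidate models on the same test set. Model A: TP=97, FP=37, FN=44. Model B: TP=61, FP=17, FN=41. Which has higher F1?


Model A: P=97/134=0.7239, R=97/141=0.6879, F1=2PR/(P+R)=2TP/(2TP+FP+FN)=194/275=0.7055
Model B: P=61/78=0.7821, R=61/102=0.598, F1=2PR/(P+R)=2TP/(2TP+FP+FN)=122/180=0.6778
0.7055 > 0.6778 → Model A

Model A


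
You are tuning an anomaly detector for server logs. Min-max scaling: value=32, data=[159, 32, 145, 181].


min=32, max=181
(32-32)/(181-32) = 0/149 = 0.0

0.0


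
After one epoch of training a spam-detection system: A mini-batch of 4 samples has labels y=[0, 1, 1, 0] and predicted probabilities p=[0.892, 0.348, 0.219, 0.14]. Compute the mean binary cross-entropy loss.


L[0] = -ln(1-0.892) = -ln(0.108) = 2.2256
L[1] = -ln(0.348) = 1.0556
L[2] = -ln(0.219) = 1.5187
L[3] = -ln(1-0.14) = -ln(0.86) = 0.1508
mean = (2.2256 + 1.0556 + 1.5187 + 0.1508)/4 = 1.2377

1.2377


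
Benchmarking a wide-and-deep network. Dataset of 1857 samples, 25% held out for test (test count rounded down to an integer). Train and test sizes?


Test = ⌊1857·25/100⌋ = 464
Train = 1857 - 464 = 1393

Train: 1393, Test: 464


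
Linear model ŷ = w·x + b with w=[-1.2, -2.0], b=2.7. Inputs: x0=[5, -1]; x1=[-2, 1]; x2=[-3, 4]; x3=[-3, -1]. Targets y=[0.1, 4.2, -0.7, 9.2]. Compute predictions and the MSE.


ŷ0 = (-1.2)·(5) + (-2.0)·(-1) + 2.7 = -1.3
ŷ1 = (-1.2)·(-2) + (-2.0)·(1) + 2.7 = 3.1
ŷ2 = (-1.2)·(-3) + (-2.0)·(4) + 2.7 = -1.7
ŷ3 = (-1.2)·(-3) + (-2.0)·(-1) + 2.7 = 8.3
errors² = [1.96, 1.21, 1.0, 0.81]
MSE = 4.9800/4 = 1.245

1.245


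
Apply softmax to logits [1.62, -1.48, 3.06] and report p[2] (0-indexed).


Exponentials: e^1.62=5.0531, e^-1.48=0.2276, e^3.06=21.3276
Sum = 26.6083
Softmax = [0.1899, 0.0086, 0.8015]
p[2] = 21.3276/26.6083 = 0.8015

0.8015


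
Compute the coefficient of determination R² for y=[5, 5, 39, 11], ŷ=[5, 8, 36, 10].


ȳ = 15
SS_res = Σ(y-ŷ)² = 19
SS_tot = Σ(y-ȳ)² = 792
R² = 1 - SS_res/SS_tot = 1 - 0.024 = 0.976

0.976


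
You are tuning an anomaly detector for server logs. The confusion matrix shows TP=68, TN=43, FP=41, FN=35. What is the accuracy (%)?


Accuracy = (TP+TN)/(TP+TN+FP+FN)
= (68+43)/(187)
= 111/187 = 59.36%

59.36%


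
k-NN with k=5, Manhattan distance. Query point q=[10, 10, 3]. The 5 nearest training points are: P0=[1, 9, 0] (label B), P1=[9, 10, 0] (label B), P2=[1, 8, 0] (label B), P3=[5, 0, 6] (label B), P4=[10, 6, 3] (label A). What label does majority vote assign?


d(q,P0) = 13  (label B)
d(q,P1) = 4  (label B)
d(q,P2) = 14  (label B)
d(q,P3) = 18  (label B)
d(q,P4) = 4  (label A)
Votes: A=1, B=4
Majority → B

B


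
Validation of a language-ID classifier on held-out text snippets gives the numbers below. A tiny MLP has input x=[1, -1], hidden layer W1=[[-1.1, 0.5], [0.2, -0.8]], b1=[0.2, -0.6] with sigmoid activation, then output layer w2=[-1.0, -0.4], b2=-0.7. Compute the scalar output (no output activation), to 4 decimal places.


z1[0] = (-1.1)·(1) + (0.5)·(-1) + 0.2 = -1.4
z1[1] = (0.2)·(1) + (-0.8)·(-1) - 0.6 = 0.4
h = sigmoid(z1) = [0.1978, 0.5987]
output = (-1.0)·(0.1978) + (-0.4)·(0.5987) - 0.7 = -1.1373

-1.1373


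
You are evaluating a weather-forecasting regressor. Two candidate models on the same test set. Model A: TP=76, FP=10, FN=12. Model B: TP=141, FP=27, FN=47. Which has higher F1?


Model A: P=76/86=0.8837, R=76/88=0.8636, F1=2PR/(P+R)=2TP/(2TP+FP+FN)=152/174=0.8736
Model B: P=141/168=0.8393, R=141/188=0.75, F1=2PR/(P+R)=2TP/(2TP+FP+FN)=282/356=0.7921
0.8736 > 0.7921 → Model A

Model A


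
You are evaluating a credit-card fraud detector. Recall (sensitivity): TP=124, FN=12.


Recall = TP/(TP+FN)
= 124/(124+12)
= 124/136 = 91.18%

91.18%


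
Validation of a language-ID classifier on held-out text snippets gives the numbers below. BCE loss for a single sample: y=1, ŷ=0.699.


BCE = -[y·ln(p) + (1-y)·ln(1-p)]
= -1·ln(0.699) - 0
= -ln(0.699) = 0.3581

0.3581


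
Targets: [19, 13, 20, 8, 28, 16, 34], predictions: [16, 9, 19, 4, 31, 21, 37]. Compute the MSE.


Squared errors: (19-16)²=9, (13-9)²=16, (20-19)²=1, (8-4)²=16, (28-31)²=9, (16-21)²=25, (34-37)²=9
Sum = 85
MSE = 85/7 = 85/7

85/7


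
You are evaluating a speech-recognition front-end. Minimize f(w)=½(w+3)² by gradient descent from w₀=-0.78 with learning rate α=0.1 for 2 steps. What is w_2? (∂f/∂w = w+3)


step 1: grad = -0.78+3 = 2.22; w = -0.78 - 0.1·(2.22) = -1.002
step 2: grad = -1.002+3 = 1.998; w = -1.002 - 0.1·(1.998) = -1.2018

-1.2018


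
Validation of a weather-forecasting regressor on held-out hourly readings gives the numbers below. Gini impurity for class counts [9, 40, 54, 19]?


Probabilities: [9/122, 40/122, 54/122, 19/122] ≈ [0.0738, 0.3279, 0.4426, 0.1557]
Σpᵢ² = (81 + 1600 + 2916 + 361)/122² = 4958/14884
Gini = 1 - Σpᵢ² = 1 - 4958/14884 = 0.6669

0.6669


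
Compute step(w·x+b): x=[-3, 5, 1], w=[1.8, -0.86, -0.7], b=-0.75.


z = (-3)·(1.8) + (5)·(-0.86) + (1)·(-0.7) - 0.75
  = -11.15
step(z) = 0 (z<0)

0


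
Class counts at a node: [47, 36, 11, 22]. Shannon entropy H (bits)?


Probabilities: [47/116, 36/116, 11/116, 22/116] ≈ [0.4052, 0.3103, 0.0948, 0.1897]
H = -((47/116)·log₂(47/116) + (36/116)·log₂(36/116) + (11/116)·log₂(11/116) + (22/116)·log₂(22/116))
  = 1.8292 bits

1.8292 bits


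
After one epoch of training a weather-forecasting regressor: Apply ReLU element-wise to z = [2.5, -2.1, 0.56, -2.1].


ReLU(2.5) = max(0, 2.5) = 2.5
ReLU(-2.1) = max(0, -2.1) = 0.0
ReLU(0.56) = max(0, 0.56) = 0.56
ReLU(-2.1) = max(0, -2.1) = 0.0
result = [2.5, 0.0, 0.56, 0.0]

[2.5, 0.0, 0.56, 0.0]


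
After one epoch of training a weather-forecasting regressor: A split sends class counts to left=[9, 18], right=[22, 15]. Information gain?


Parent = [31, 33], H_parent = 0.9993
H_left = 0.9183 (n=27), H_right = 0.974 (n=37)
H_children = (27/64)·0.9183 + (37/64)·0.974 = 0.9505
IG = 0.9993 - 0.9505 = 0.0488

0.0488


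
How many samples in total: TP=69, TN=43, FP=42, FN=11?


Total = TP + TN + FP + FN
= 69 + 43 + 42 + 11
= 165
(Predicted positive: 111, predicted negative: 54)

165


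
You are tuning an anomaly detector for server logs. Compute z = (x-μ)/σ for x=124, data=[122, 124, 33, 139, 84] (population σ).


μ = 100.4, σ = 38.2758
z = (124 - 100.4)/38.2758 = 0.6166

0.6166


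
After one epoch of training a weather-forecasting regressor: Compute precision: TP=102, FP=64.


Precision = TP/(TP+FP)
= 102/(102+64)
= 102/166 = 61.45%

61.45%


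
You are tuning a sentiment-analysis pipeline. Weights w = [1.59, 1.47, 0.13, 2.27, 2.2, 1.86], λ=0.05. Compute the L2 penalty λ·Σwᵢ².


‖w‖₂² = (1.59)² + (1.47)² + (0.13)² + (2.27)² + (2.2)² + (1.86)²
     = 2.5281 + 2.1609 + 0.0169 + 5.1529 + 4.84 + 3.4596
     = 18.1584
λ·‖w‖₂² = 0.05·18.1584 = 0.90792

0.90792


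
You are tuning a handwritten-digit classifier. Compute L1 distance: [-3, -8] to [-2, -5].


d = |-3+ 2| + |-8+ 5|
  = 1 + 3
  = 4

4


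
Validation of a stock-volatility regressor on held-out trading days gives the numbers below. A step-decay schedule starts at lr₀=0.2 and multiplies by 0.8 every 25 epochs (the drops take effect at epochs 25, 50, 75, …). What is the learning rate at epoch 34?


n_drops = ⌊34/25⌋ = 1
lr = 0.2·0.8^1 = 0.2·0.8 = 0.16

0.16


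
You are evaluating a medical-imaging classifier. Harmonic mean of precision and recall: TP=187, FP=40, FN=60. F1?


Precision = 187/227 = 0.8238
Recall = 187/247 = 0.7571
F1 = 2·P·R/(P+R) = 2·TP/(2·TP+FP+FN) = 374/(374+40+60) = 374/474 = 0.789

0.789


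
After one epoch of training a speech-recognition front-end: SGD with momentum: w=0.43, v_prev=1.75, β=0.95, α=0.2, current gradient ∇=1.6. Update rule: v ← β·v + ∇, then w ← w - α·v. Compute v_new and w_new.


v_new = 0.95·1.75 + 1.6 = 1.6625 + 1.6 = 3.2625
w_new = 0.43 - 0.2·3.2625 = 0.43 - 0.6525 = -0.2225

v_new=3.2625, w_new=-0.2225


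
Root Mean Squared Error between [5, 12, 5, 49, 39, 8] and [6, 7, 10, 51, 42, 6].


MSE = 68/6 = 11.3333
RMSE = √(68/6) = 3.3665

3.3665


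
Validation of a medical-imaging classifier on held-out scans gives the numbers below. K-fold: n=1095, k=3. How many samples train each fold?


Fold size = 1095/3 = 365
Training per fold = 1095 - 365 = 730

730


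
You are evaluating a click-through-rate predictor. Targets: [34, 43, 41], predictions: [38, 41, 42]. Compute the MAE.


Absolute errors: |34-38|=4, |43-41|=2, |41-42|=1
Sum = 7
MAE = 7/3 = 7/3

7/3


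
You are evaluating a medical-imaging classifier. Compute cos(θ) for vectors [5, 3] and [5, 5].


A·B = 5·5 + 3·5 = 40
‖A‖ = √34 = 5.831, ‖B‖ = √50 = 7.0711
cos = 40/(√34·√50) = 40/√1700 = 0.9701

0.9701


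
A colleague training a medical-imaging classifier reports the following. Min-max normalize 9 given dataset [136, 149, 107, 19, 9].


min=9, max=149
(9-9)/(149-9) = 0/140 = 0.0

0.0


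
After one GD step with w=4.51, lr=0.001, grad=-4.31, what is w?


w_new = w - α·∇
= 4.51 - 0.001·-4.31
= 4.51 + 0.00431
= 4.51431

4.51431


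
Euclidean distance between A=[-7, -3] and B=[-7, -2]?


d = √((-7+ 7)² + (-3+ 2)²)
  = √(0 + 1)
  = √1 = 1.0

1.0


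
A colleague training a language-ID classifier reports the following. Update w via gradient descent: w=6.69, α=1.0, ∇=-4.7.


w_new = w - α·∇
= 6.69 - 1.0·-4.7
= 6.69 + 4.7
= 11.39

11.39


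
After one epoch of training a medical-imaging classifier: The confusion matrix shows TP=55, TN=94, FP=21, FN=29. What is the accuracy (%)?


Accuracy = (TP+TN)/(TP+TN+FP+FN)
= (55+94)/(199)
= 149/199 = 74.87%

74.87%


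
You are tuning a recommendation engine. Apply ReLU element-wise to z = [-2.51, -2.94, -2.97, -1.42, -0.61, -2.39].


ReLU(-2.51) = max(0, -2.51) = 0.0
ReLU(-2.94) = max(0, -2.94) = 0.0
ReLU(-2.97) = max(0, -2.97) = 0.0
ReLU(-1.42) = max(0, -1.42) = 0.0
ReLU(-0.61) = max(0, -0.61) = 0.0
ReLU(-2.39) = max(0, -2.39) = 0.0
result = [0.0, 0.0, 0.0, 0.0, 0.0, 0.0]

[0.0, 0.0, 0.0, 0.0, 0.0, 0.0]


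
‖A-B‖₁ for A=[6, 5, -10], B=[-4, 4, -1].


d = |6+ 4| + |5-4| + |-10+ 1|
  = 10 + 1 + 9
  = 20

20


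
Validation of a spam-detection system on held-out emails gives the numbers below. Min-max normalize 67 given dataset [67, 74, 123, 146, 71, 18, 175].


min=18, max=175
(67-18)/(175-18) = 49/157 = 0.3121

0.3121


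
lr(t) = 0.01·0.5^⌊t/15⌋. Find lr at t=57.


n_drops = ⌊57/15⌋ = 3
lr = 0.01·0.5^3 = 0.01·0.125 = 0.00125

0.00125


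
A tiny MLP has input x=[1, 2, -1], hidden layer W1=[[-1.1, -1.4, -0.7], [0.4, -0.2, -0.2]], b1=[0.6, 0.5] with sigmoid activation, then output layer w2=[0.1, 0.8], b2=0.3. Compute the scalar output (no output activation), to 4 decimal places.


z1[0] = (-1.1)·(1) + (-1.4)·(2) + (-0.7)·(-1) + 0.6 = -2.6
z1[1] = (0.4)·(1) + (-0.2)·(2) + (-0.2)·(-1) + 0.5 = 0.7
h = sigmoid(z1) = [0.0691, 0.6682]
output = (0.1)·(0.0691) + (0.8)·(0.6682) + 0.3 = 0.8415

0.8415


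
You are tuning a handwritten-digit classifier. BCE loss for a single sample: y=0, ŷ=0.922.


BCE = -[y·ln(p) + (1-y)·ln(1-p)]
= -0 - 1·ln(1-0.922)
= -ln(0.078) = 2.551

2.551


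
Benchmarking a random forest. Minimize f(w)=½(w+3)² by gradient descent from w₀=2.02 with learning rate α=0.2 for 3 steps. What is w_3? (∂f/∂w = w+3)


step 1: grad = 2.02+3 = 5.02; w = 2.02 - 0.2·(5.02) = 1.016
step 2: grad = 1.016+3 = 4.016; w = 1.016 - 0.2·(4.016) = 0.2128
step 3: grad = 0.2128+3 = 3.2128; w = 0.2128 - 0.2·(3.2128) = -0.42976

-0.42976


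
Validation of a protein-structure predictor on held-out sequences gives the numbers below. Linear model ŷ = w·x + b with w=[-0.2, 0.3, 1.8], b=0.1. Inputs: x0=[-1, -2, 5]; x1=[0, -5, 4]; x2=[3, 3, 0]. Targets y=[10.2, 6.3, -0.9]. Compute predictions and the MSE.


ŷ0 = (-0.2)·(-1) + (0.3)·(-2) + (1.8)·(5) + 0.1 = 8.7
ŷ1 = (-0.2)·(0) + (0.3)·(-5) + (1.8)·(4) + 0.1 = 5.8
ŷ2 = (-0.2)·(3) + (0.3)·(3) + (1.8)·(0) + 0.1 = 0.4
errors² = [2.25, 0.25, 1.69]
MSE = 4.1900/3 = 1.3967

1.3967


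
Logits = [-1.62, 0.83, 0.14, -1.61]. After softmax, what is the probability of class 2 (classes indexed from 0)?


Exponentials: e^-1.62=0.1979, e^0.83=2.2933, e^0.14=1.1503, e^-1.61=0.1999
Sum = 3.8414
Softmax = [0.0515, 0.597, 0.2994, 0.052]
p[2] = 1.1503/3.8414 = 0.2994

0.2994


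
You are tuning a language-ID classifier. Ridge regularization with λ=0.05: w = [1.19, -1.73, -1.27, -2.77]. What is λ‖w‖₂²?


‖w‖₂² = (1.19)² + (-1.73)² + (-1.27)² + (-2.77)²
     = 1.4161 + 2.9929 + 1.6129 + 7.6729
     = 13.6948
λ·‖w‖₂² = 0.05·13.6948 = 0.68474

0.68474


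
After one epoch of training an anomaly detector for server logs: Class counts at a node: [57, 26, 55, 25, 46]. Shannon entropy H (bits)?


Probabilities: [57/209, 26/209, 55/209, 25/209, 46/209] ≈ [0.2727, 0.1244, 0.2632, 0.1196, 0.2201]
H = -((57/209)·log₂(57/209) + (26/209)·log₂(26/209) + (55/209)·log₂(55/209) + (25/209)·log₂(25/209) + (46/209)·log₂(46/209))
  = 2.2392 bits

2.2392 bits


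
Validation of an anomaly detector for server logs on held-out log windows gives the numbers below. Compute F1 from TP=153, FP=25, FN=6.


Precision = 153/178 = 0.8596
Recall = 153/159 = 0.9623
F1 = 2·P·R/(P+R) = 2·TP/(2·TP+FP+FN) = 306/(306+25+6) = 306/337 = 0.908

0.908


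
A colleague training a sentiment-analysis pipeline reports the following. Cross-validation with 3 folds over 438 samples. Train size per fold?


Fold size = 438/3 = 146
Training per fold = 438 - 146 = 292

292


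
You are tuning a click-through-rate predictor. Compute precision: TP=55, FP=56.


Precision = TP/(TP+FP)
= 55/(55+56)
= 55/111 = 49.55%

49.55%


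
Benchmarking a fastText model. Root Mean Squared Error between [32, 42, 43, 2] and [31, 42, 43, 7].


MSE = 26/4 = 6.5
RMSE = √(26/4) = 2.5495

2.5495


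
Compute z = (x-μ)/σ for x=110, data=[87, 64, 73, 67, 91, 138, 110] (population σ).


μ = 90, σ = 24.5182
z = (110 - 90)/24.5182 = 0.8157

0.8157


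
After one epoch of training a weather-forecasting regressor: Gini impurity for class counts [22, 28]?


Probabilities: [22/50, 28/50] ≈ [0.44, 0.56]
Σpᵢ² = (484 + 784)/50² = 1268/2500
Gini = 1 - Σpᵢ² = 1 - 1268/2500 = 0.4928

0.4928


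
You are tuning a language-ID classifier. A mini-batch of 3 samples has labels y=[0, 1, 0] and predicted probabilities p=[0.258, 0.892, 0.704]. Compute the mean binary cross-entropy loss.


L[0] = -ln(1-0.258) = -ln(0.742) = 0.2984
L[1] = -ln(0.892) = 0.1143
L[2] = -ln(1-0.704) = -ln(0.296) = 1.2174
mean = (0.2984 + 0.1143 + 1.2174)/3 = 0.5434

0.5434


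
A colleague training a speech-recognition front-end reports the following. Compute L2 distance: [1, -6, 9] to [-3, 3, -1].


d = √((1+ 3)² + (-6-3)² + (9+ 1)²)
  = √(16 + 81 + 100)
  = √197 = 14.0357

14.0357


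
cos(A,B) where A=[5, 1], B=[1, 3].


A·B = 5·1 + 1·3 = 8
‖A‖ = √26 = 5.099, ‖B‖ = √10 = 3.1623
cos = 8/(√26·√10) = 8/√260 = 0.4961

0.4961


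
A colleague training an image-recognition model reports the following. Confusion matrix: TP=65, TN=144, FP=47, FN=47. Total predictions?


Total = TP + TN + FP + FN
= 65 + 144 + 47 + 47
= 303
(Predicted positive: 112, predicted negative: 191)

303


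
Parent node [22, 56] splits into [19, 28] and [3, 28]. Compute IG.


Parent = [22, 56], H_parent = 0.8582
H_left = 0.9734 (n=47), H_right = 0.4587 (n=31)
H_children = (47/78)·0.9734 + (31/78)·0.4587 = 0.7688
IG = 0.8582 - 0.7688 = 0.0894

0.0894


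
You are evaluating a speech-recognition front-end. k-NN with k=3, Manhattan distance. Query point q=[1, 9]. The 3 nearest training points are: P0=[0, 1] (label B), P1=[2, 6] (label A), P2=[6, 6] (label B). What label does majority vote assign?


d(q,P0) = 9  (label B)
d(q,P1) = 4  (label A)
d(q,P2) = 8  (label B)
Votes: A=1, B=2
Majority → B

B


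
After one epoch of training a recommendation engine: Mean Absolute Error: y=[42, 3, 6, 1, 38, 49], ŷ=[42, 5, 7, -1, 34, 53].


Absolute errors: |42-42|=0, |3-5|=2, |6-7|=1, |1+ 1|=2, |38-34|=4, |49-53|=4
Sum = 13
MAE = 13/6 = 13/6

13/6


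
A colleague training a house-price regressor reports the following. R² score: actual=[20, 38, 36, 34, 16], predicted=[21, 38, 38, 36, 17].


ȳ = 28.8
SS_res = Σ(y-ŷ)² = 10
SS_tot = Σ(y-ȳ)² = 404.8
R² = 1 - SS_res/SS_tot = 1 - 0.0247 = 0.9753

0.9753


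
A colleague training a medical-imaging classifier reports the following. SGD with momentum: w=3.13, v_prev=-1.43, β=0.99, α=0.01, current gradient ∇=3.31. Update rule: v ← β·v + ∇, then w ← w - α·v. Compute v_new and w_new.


v_new = 0.99·-1.43 + 3.31 = -1.4157 + 3.31 = 1.8943
w_new = 3.13 - 0.01·1.8943 = 3.13 - 0.018943 = 3.111057

v_new=1.8943, w_new=3.111057


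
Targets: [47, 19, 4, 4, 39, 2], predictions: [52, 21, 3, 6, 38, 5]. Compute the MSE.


Squared errors: (47-52)²=25, (19-21)²=4, (4-3)²=1, (4-6)²=4, (39-38)²=1, (2-5)²=9
Sum = 44
MSE = 44/6 = 22/3

22/3


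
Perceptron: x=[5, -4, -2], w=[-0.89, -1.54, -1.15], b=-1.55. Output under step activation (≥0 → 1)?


z = (5)·(-0.89) + (-4)·(-1.54) + (-2)·(-1.15) - 1.55
  = 2.46
step(z) = 1 (z≥0)

1
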